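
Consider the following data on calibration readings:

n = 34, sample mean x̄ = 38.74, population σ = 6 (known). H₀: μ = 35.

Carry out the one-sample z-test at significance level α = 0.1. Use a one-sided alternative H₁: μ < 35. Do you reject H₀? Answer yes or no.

SE = σ/√n = 6/√34 = 1.0290
z = (x̄−μ₀)/SE = (38.74−35)/1.0290 = 3.6346
p-value (one-sided, H₁ less) = 0.99986
At α=0.1: p ≥ α → fail to reject H₀

reject H₀: no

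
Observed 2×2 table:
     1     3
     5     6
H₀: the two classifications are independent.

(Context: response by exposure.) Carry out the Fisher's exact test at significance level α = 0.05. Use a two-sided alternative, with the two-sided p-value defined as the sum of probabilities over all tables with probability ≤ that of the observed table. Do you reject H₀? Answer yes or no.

Margins: r₁=4, r₂=11, c₁=6, c₂=9, n=15
p_obs = C(4,1)·C(11,5)/C(15,6); sum pmf over tables with pmf ≤ p_obs
p-value (two-sided) = 0.60440
At α=0.05: p ≥ α → fail to reject H₀

reject H₀: no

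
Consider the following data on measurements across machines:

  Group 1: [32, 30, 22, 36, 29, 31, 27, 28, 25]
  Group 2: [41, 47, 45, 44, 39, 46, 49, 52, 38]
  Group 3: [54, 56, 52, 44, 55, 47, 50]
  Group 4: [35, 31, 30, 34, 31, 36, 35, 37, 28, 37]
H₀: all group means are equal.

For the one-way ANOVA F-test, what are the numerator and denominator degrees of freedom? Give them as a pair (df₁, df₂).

degrees of freedom = [3, 31]

k = 4 groups, N = 35 total
df = (k−1, N−k) = (4−1, 35−4) = (3, 31)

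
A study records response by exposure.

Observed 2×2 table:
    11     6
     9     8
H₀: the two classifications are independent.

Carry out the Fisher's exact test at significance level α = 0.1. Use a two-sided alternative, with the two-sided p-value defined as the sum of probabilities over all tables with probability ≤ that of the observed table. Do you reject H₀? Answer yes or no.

reject H₀: no

Margins: r₁=17, r₂=17, c₁=20, c₂=14, n=34
p_obs = C(17,11)·C(17,9)/C(34,20); sum pmf over tables with pmf ≤ p_obs
p-value (two-sided) = 0.72828
At α=0.1: p ≥ α → fail to reject H₀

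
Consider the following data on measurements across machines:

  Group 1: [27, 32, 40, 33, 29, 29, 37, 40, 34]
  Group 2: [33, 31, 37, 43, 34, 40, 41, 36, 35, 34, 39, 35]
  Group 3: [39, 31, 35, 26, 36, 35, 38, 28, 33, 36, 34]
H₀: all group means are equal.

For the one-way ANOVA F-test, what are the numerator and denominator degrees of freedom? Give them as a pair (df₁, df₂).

k = 3 groups, N = 32 total
df = (k−1, N−k) = (3−1, 32−3) = (2, 29)

degrees of freedom = [2, 29]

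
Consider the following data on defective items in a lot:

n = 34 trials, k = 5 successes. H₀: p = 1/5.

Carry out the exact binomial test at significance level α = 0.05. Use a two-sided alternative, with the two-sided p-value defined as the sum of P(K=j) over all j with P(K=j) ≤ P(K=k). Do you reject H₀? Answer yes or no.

reject H₀: no

Exact binomial: n=34, k=5, p₀=1/5=0.2000
P(X=j) = C(n,j)·p₀^j·(1−p₀)^(n−j); p = Σ P(X=j) over j with P(X=j) ≤ P(X=5)
p-value (two-sided) = 0.52654
At α=0.05: p ≥ α → fail to reject H₀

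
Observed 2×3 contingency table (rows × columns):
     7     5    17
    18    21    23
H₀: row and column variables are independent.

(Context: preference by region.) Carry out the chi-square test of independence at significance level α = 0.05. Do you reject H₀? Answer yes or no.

reject H₀: no

Row totals [29, 62], col totals [25, 26, 40], n=91
χ² = (7−7.97)²/7.97 + (5−8.29)²/8.29 + (17−12.75)²/12.75 + (18−17.03)²/17.03 + (21−17.71)²/17.71 + (23−27.25)²/27.25 = 4.1671
df = 2
p-value (upper-tail) = 0.12449
At α=0.05: p ≥ α → fail to reject H₀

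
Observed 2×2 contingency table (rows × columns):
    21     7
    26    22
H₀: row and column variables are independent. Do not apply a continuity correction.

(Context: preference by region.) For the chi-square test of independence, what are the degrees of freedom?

df = (r−1)(c−1) = (2−1)·(2−1) = 1

degrees of freedom = 1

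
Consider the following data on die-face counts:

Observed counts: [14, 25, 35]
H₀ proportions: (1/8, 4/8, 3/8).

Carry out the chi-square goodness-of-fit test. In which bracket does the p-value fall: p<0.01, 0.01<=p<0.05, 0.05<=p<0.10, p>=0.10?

n = 74; E_i = n·p_i = [9.25, 37.00, 27.75]
χ² = (14−9.25)²/9.25 + (25−37.00)²/37.00 + (35−27.75)²/27.75 = 8.2252
df = 2
p-value (upper-tail) = 0.01636
→ bracket: 0.01<=p<0.05

p-value bracket: 0.01<=p<0.05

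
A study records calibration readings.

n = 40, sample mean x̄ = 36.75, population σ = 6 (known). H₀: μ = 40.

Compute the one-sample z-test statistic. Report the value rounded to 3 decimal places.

test statistic = -3.426

SE = σ/√n = 6/√40 = 0.9487
z = (x̄−μ₀)/SE = (36.75−40)/0.9487 = -3.4258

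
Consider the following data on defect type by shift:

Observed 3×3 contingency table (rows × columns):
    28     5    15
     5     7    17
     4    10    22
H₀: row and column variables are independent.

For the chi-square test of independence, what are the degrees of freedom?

df = (r−1)(c−1) = (3−1)·(3−1) = 4

degrees of freedom = 4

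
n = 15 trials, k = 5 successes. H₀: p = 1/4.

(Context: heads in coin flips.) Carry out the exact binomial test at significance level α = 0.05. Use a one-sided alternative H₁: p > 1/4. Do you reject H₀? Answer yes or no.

Exact binomial: n=15, k=5, p₀=1/4=0.2500
P(X≥5) from Σ C(n,i)·p₀^i·(1−p₀)^(n−i)
p-value (one-sided, H₁ greater) = 0.31351
At α=0.05: p ≥ α → fail to reject H₀

reject H₀: no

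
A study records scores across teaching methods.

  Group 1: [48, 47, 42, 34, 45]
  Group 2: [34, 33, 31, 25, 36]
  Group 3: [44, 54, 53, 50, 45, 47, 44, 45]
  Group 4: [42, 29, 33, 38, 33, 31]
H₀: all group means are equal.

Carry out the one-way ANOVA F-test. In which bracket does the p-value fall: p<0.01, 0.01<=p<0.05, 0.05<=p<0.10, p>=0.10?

p-value bracket: p<0.01

Group means [43.20, 31.80, 47.75, 34.33], grand mean 40.125
SSB = Σnᵢ(x̄ᵢ−x̄)² = 1060.192; SSW = ΣΣ(x−x̄ᵢ)² = 428.433
MSB = 1060.192/3 = 353.3972; MSW = 428.433/20 = 21.4217
F = MSB/MSW = 16.4972
df = (3, 20)
p-value (upper-tail) = 0.00001
→ bracket: p<0.01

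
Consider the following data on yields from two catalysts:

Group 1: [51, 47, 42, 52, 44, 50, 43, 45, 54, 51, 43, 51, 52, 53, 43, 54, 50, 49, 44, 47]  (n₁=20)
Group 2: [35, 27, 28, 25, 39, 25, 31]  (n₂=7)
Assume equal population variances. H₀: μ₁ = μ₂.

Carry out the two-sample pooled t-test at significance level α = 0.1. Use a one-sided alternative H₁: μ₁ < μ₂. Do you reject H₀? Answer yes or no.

x̄₁=48.250, s₁=4.089, n₁=20
x̄₂=30.000, s₂=5.323, n₂=7
s_p² = [19·4.089² + 6·5.323²]/25 = 19.5100
SE = √(s_p²·(1/20+1/7)) = 1.9398
t = (48.250−30.000)/1.9398 = 9.4084
df = 25
p-value (one-sided, H₁ less) = 1.00000
At α=0.1: p ≥ α → fail to reject H₀

reject H₀: no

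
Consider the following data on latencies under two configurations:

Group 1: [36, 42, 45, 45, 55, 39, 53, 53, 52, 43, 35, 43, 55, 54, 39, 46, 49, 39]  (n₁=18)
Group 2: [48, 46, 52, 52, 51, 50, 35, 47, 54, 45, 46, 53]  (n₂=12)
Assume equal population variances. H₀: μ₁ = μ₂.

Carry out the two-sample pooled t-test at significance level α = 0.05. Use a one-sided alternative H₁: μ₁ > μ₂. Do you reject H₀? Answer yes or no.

reject H₀: no

x̄₁=45.722, s₁=6.737, n₁=18
x̄₂=48.250, s₂=5.154, n₂=12
s_p² = [17·6.737² + 11·5.154²]/28 = 37.9950
SE = √(s_p²·(1/18+1/12)) = 2.2972
t = (45.722−48.250)/2.2972 = -1.1004
df = 28
p-value (one-sided, H₁ greater) = 0.85973
At α=0.05: p ≥ α → fail to reject H₀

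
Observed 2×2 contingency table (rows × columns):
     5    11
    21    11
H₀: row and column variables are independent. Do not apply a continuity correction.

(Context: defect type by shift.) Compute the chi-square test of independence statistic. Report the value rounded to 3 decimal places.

test statistic = 5.077

Row totals [16, 32], col totals [26, 22], n=48
χ² = (5−8.67)²/8.67 + (11−7.33)²/7.33 + (21−17.33)²/17.33 + (11−14.67)²/14.67 = 5.0769
df = 1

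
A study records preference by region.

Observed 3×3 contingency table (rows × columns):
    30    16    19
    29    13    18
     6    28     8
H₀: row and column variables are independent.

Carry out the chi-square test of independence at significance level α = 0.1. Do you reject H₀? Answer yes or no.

reject H₀: yes

Row totals [65, 60, 42], col totals [65, 57, 45], n=167
χ² = (30−25.30)²/25.30 + (16−22.19)²/22.19 + (19−17.51)²/17.51 + (29−23.35)²/23.35 + (13−20.48)²/20.48 + (18−16.17)²/16.17 + (6−16.35)²/16.35 + (28−14.34)²/14.34 + (8−11.32)²/11.32 = 27.5756
df = 4
p-value (upper-tail) = 0.00002
At α=0.1: p < α → reject H₀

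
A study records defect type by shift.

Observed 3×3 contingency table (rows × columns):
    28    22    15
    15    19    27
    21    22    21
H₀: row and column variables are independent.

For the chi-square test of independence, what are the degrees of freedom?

df = (r−1)(c−1) = (3−1)·(3−1) = 4

degrees of freedom = 4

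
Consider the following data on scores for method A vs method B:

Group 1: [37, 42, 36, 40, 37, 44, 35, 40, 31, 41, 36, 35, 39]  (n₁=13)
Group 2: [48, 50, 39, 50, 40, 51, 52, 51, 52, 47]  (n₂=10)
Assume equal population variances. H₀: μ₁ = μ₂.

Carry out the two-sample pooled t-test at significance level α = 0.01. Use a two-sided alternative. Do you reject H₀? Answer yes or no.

reject H₀: yes

x̄₁=37.923, s₁=3.499, n₁=13
x̄₂=48.000, s₂=4.761, n₂=10
s_p² = [12·3.499² + 9·4.761²]/21 = 16.7106
SE = √(s_p²·(1/13+1/10)) = 1.7194
t = (37.923−48.000)/1.7194 = -5.8606
df = 21
p-value (two-sided) = 0.00001
At α=0.01: p < α → reject H₀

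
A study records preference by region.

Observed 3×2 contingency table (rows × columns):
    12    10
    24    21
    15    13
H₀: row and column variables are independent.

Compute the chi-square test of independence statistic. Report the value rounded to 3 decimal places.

Row totals [22, 45, 28], col totals [51, 44], n=95
χ² = (12−11.81)²/11.81 + (10−10.19)²/10.19 + (24−24.16)²/24.16 + (21−20.84)²/20.84 + (15−15.03)²/15.03 + (13−12.97)²/12.97 = 0.0089
df = 2

test statistic = 0.009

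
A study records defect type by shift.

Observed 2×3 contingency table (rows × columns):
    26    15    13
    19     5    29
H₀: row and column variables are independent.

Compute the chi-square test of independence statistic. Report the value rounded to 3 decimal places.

Row totals [54, 53], col totals [45, 20, 42], n=107
χ² = (26−22.71)²/22.71 + (15−10.09)²/10.09 + (13−21.20)²/21.20 + (19−22.29)²/22.29 + (5−9.91)²/9.91 + (29−20.80)²/20.80 = 12.1758
df = 2

test statistic = 12.176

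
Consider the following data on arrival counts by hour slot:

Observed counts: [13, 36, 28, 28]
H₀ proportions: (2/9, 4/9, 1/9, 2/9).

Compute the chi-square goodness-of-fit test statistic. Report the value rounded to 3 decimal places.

n = 105; E_i = n·p_i = [23.33, 46.67, 11.67, 23.33]
χ² = (13−23.33)²/23.33 + (36−46.67)²/46.67 + (28−11.67)²/11.67 + (28−23.33)²/23.33 = 30.8143
df = 3

test statistic = 30.814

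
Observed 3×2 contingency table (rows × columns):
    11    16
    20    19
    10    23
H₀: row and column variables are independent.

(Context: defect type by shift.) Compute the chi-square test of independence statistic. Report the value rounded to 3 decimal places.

Row totals [27, 39, 33], col totals [41, 58], n=99
χ² = (11−11.18)²/11.18 + (16−15.82)²/15.82 + (20−16.15)²/16.15 + (19−22.85)²/22.85 + (10−13.67)²/13.67 + (23−19.33)²/19.33 = 3.2494
df = 2

test statistic = 3.249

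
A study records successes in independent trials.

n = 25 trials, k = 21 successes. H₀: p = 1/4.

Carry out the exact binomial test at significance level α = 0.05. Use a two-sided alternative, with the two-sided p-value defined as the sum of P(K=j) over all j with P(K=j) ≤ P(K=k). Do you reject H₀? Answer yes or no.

reject H₀: yes

Exact binomial: n=25, k=21, p₀=1/4=0.2500
P(X=j) = C(n,j)·p₀^j·(1−p₀)^(n−j); p = Σ P(X=j) over j with P(X=j) ≤ P(X=21)
p-value (two-sided) = 0.00000
At α=0.05: p < α → reject H₀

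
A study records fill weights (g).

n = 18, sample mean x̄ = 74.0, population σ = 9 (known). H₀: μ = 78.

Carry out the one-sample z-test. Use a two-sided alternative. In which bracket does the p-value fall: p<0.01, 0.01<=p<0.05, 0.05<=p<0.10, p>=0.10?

SE = σ/√n = 9/√18 = 2.1213
z = (x̄−μ₀)/SE = (74.0−78)/2.1213 = -1.8856
p-value (two-sided) = 0.05935
→ bracket: 0.05<=p<0.10

p-value bracket: 0.05<=p<0.10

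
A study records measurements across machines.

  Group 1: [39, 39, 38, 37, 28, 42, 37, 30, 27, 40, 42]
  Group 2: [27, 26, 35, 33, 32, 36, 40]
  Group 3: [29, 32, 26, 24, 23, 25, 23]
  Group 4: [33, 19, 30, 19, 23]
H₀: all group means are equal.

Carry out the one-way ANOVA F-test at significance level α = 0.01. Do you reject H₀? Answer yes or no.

reject H₀: yes

Group means [36.27, 32.71, 26.00, 24.80], grand mean 31.133
SSB = Σnᵢ(x̄ᵢ−x̄)² = 693.056; SSW = ΣΣ(x−x̄ᵢ)² = 672.410
MSB = 693.056/3 = 231.0188; MSW = 672.410/26 = 25.8619
F = MSB/MSW = 8.9328
df = (3, 26)
p-value (upper-tail) = 0.00031
At α=0.01: p < α → reject H₀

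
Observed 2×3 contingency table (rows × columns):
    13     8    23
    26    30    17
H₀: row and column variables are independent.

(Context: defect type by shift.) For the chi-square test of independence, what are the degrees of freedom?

df = (r−1)(c−1) = (2−1)·(3−1) = 2

degrees of freedom = 2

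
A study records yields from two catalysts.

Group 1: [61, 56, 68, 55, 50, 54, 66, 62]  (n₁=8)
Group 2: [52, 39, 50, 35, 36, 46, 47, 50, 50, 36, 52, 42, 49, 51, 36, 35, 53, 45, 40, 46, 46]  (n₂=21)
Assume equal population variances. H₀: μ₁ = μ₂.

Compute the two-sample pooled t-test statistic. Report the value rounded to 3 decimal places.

test statistic = 5.493

x̄₁=59.000, s₁=6.256, n₁=8
x̄₂=44.571, s₂=6.345, n₂=21
s_p² = [7·6.256² + 20·6.345²]/27 = 39.9683
SE = √(s_p²·(1/8+1/21)) = 2.6266
t = (59.000−44.571)/2.6266 = 5.4931
df = 27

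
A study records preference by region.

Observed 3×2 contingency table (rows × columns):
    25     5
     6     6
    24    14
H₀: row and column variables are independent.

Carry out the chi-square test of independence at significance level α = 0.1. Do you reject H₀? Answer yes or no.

reject H₀: yes

Row totals [30, 12, 38], col totals [55, 25], n=80
χ² = (25−20.62)²/20.62 + (5−9.38)²/9.38 + (6−8.25)²/8.25 + (6−3.75)²/3.75 + (24−26.12)²/26.12 + (14−11.88)²/11.88 = 5.4864
df = 2
p-value (upper-tail) = 0.06436
At α=0.1: p < α → reject H₀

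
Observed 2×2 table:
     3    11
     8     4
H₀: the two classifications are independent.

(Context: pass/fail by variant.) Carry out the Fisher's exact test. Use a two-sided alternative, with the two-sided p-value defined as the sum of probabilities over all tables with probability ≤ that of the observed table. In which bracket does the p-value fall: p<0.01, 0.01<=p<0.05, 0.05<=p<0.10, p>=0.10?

Margins: r₁=14, r₂=12, c₁=11, c₂=15, n=26
p_obs = C(14,3)·C(12,8)/C(26,11); sum pmf over tables with pmf ≤ p_obs
p-value (two-sided) = 0.04474
→ bracket: 0.01<=p<0.05

p-value bracket: 0.01<=p<0.05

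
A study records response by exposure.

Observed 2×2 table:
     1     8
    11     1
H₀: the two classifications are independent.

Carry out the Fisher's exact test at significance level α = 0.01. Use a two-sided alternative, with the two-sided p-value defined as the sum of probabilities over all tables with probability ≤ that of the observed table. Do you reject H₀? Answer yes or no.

Margins: r₁=9, r₂=12, c₁=12, c₂=9, n=21
p_obs = C(9,1)·C(12,11)/C(21,12); sum pmf over tables with pmf ≤ p_obs
p-value (two-sided) = 0.00037
At α=0.01: p < α → reject H₀

reject H₀: yes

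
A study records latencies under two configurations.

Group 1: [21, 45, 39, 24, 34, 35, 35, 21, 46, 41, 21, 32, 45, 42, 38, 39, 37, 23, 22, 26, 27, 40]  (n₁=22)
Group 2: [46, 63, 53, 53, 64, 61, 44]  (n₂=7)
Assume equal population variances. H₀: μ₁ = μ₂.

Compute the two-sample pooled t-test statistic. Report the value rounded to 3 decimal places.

x̄₁=33.318, s₁=8.704, n₁=22
x̄₂=54.857, s₂=8.071, n₂=7
s_p² = [21·8.704² + 6·8.071²]/27 = 73.3937
SE = √(s_p²·(1/22+1/7)) = 3.7176
t = (33.318−54.857)/3.7176 = -5.7937
df = 27

test statistic = -5.794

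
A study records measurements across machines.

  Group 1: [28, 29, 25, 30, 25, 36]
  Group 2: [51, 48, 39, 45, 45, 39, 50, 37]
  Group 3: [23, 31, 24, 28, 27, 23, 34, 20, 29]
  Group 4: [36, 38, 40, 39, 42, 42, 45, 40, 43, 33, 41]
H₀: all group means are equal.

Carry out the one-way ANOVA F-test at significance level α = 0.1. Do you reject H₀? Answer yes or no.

reject H₀: yes

Group means [28.83, 44.25, 26.56, 39.91], grand mean 35.441
SSB = Σnᵢ(x̄ᵢ−x̄)² = 1812.918; SSW = ΣΣ(x−x̄ᵢ)² = 555.465
MSB = 1812.918/3 = 604.3059; MSW = 555.465/30 = 18.5155
F = MSB/MSW = 32.6379
df = (3, 30)
p-value (upper-tail) = 0.00000
At α=0.1: p < α → reject H₀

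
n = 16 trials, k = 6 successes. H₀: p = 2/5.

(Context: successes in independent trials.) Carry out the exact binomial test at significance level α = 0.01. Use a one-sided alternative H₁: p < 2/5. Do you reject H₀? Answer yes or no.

Exact binomial: n=16, k=6, p₀=2/5=0.4000
P(X≤6) from Σ C(n,i)·p₀^i·(1−p₀)^(n−i)
p-value (one-sided, H₁ less) = 0.52717
At α=0.01: p ≥ α → fail to reject H₀

reject H₀: no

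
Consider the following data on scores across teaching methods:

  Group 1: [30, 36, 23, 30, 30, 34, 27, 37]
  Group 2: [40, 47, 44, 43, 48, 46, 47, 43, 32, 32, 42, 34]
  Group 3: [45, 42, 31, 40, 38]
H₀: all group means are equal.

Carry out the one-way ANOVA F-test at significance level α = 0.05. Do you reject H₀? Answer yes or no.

reject H₀: yes

Group means [30.88, 41.50, 39.20], grand mean 37.640
SSB = Σnᵢ(x̄ᵢ−x̄)² = 557.085; SSW = ΣΣ(x−x̄ᵢ)² = 636.675
MSB = 557.085/2 = 278.5425; MSW = 636.675/22 = 28.9398
F = MSB/MSW = 9.6249
df = (2, 22)
p-value (upper-tail) = 0.00099
At α=0.05: p < α → reject H₀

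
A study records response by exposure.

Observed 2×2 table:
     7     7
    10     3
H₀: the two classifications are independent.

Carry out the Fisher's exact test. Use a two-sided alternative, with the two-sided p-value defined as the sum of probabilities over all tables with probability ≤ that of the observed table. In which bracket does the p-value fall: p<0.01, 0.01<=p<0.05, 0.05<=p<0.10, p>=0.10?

Margins: r₁=14, r₂=13, c₁=17, c₂=10, n=27
p_obs = C(14,7)·C(13,10)/C(27,17); sum pmf over tables with pmf ≤ p_obs
p-value (two-sided) = 0.23646
→ bracket: p>=0.10

p-value bracket: p>=0.10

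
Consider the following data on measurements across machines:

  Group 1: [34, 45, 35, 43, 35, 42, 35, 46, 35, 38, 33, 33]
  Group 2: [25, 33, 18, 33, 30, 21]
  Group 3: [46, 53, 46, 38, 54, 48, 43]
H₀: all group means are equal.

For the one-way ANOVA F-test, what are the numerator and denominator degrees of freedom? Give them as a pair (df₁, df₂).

degrees of freedom = [2, 22]

k = 3 groups, N = 25 total
df = (k−1, N−k) = (3−1, 25−3) = (2, 22)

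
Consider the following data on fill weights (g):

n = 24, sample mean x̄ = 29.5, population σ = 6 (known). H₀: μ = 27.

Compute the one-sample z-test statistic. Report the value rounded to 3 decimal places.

test statistic = 2.041

SE = σ/√n = 6/√24 = 1.2247
z = (x̄−μ₀)/SE = (29.5−27)/1.2247 = 2.0412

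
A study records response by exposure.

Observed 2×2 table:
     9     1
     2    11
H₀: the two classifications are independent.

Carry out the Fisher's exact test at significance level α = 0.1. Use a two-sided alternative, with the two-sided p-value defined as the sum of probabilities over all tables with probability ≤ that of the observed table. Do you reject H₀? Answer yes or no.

reject H₀: yes

Margins: r₁=10, r₂=13, c₁=11, c₂=12, n=23
p_obs = C(10,9)·C(13,2)/C(23,11); sum pmf over tables with pmf ≤ p_obs
p-value (two-sided) = 0.00064
At α=0.1: p < α → reject H₀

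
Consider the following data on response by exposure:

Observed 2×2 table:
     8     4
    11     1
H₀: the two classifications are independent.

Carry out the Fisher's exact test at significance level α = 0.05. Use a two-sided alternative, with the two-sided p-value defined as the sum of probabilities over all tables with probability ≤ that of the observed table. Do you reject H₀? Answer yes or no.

reject H₀: no

Margins: r₁=12, r₂=12, c₁=19, c₂=5, n=24
p_obs = C(12,8)·C(12,11)/C(24,19); sum pmf over tables with pmf ≤ p_obs
p-value (two-sided) = 0.31677
At α=0.05: p ≥ α → fail to reject H₀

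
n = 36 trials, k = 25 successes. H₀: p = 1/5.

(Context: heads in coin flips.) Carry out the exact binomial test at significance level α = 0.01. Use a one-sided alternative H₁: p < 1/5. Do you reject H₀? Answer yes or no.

Exact binomial: n=36, k=25, p₀=1/5=0.2000
P(X≤25) from Σ C(n,i)·p₀^i·(1−p₀)^(n−i)
p-value (one-sided, H₁ less) = 1.00000
At α=0.01: p ≥ α → fail to reject H₀

reject H₀: no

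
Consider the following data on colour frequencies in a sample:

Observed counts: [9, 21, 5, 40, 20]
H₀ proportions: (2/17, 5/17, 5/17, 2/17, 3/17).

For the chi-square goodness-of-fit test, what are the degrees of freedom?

df = k − 1 = 5 − 1 = 4

degrees of freedom = 4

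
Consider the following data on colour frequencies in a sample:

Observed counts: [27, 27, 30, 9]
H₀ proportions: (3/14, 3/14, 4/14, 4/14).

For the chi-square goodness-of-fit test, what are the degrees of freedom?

df = k − 1 = 4 − 1 = 3

degrees of freedom = 3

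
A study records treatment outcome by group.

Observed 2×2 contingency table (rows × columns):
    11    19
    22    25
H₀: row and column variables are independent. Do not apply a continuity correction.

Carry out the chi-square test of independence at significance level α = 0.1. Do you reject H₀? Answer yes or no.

Row totals [30, 47], col totals [33, 44], n=77
χ² = (11−12.86)²/12.86 + (19−17.14)²/17.14 + (22−20.14)²/20.14 + (25−26.86)²/26.86 = 0.7691
df = 1
p-value (upper-tail) = 0.38050
At α=0.1: p ≥ α → fail to reject H₀

reject H₀: no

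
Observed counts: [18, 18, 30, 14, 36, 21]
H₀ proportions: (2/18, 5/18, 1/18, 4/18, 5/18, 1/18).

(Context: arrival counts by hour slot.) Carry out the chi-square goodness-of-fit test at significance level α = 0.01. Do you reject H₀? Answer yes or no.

reject H₀: yes

n = 137; E_i = n·p_i = [15.22, 38.06, 7.61, 30.44, 38.06, 7.61]
χ² = (18−15.22)²/15.22 + (18−38.06)²/38.06 + (30−7.61)²/7.61 + (14−30.44)²/30.44 + (36−38.06)²/38.06 + (21−7.61)²/7.61 = 109.4818
df = 5
p-value (upper-tail) = 0.00000
At α=0.01: p < α → reject H₀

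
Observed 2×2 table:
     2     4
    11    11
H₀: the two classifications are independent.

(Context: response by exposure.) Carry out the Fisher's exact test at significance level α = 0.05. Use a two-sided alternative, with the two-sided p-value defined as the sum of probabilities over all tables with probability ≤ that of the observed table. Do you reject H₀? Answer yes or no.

Margins: r₁=6, r₂=22, c₁=13, c₂=15, n=28
p_obs = C(6,2)·C(22,11)/C(28,13); sum pmf over tables with pmf ≤ p_obs
p-value (two-sided) = 0.65459
At α=0.05: p ≥ α → fail to reject H₀

reject H₀: no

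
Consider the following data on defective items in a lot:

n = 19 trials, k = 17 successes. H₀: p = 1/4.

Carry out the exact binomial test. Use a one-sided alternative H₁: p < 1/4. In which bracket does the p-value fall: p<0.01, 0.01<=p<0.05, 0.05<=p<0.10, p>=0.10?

p-value bracket: p>=0.10

Exact binomial: n=19, k=17, p₀=1/4=0.2500
P(X≤17) from Σ C(n,i)·p₀^i·(1−p₀)^(n−i)
p-value (one-sided, H₁ less) = 1.00000
→ bracket: p>=0.10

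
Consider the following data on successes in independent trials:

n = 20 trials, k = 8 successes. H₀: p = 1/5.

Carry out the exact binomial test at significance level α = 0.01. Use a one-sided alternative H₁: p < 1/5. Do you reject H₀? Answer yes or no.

Exact binomial: n=20, k=8, p₀=1/5=0.2000
P(X≤8) from Σ C(n,i)·p₀^i·(1−p₀)^(n−i)
p-value (one-sided, H₁ less) = 0.99002
At α=0.01: p ≥ α → fail to reject H₀

reject H₀: no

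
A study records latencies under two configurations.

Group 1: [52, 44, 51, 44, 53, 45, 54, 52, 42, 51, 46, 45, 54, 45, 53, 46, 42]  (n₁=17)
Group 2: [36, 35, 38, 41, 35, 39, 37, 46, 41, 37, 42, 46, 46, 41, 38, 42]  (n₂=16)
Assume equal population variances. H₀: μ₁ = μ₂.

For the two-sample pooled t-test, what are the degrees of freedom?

degrees of freedom = 31

df = n₁ + n₂ − 2 = 17 + 16 − 2 = 31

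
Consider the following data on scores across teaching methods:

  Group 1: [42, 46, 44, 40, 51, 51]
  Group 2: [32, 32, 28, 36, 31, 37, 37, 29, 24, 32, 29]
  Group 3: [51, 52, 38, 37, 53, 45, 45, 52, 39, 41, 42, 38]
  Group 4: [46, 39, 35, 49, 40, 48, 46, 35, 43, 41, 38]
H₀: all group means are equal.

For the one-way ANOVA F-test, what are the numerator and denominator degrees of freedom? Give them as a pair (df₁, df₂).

k = 4 groups, N = 40 total
df = (k−1, N−k) = (4−1, 40−4) = (3, 36)

degrees of freedom = [3, 36]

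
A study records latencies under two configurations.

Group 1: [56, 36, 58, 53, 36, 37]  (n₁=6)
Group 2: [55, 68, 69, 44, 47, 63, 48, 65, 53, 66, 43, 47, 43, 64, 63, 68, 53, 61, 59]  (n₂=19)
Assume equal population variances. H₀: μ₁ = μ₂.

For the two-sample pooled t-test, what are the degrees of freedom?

degrees of freedom = 23

df = n₁ + n₂ − 2 = 6 + 19 − 2 = 23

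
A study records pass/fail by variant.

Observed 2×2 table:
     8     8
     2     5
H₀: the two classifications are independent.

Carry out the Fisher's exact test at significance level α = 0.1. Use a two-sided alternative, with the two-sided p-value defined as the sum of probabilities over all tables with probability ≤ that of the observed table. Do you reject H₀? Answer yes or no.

Margins: r₁=16, r₂=7, c₁=10, c₂=13, n=23
p_obs = C(16,8)·C(7,2)/C(23,10); sum pmf over tables with pmf ≤ p_obs
p-value (two-sided) = 0.40503
At α=0.1: p ≥ α → fail to reject H₀

reject H₀: no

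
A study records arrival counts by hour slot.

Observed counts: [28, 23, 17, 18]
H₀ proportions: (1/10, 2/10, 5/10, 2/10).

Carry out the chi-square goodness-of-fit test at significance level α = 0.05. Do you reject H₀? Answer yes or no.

reject H₀: yes

n = 86; E_i = n·p_i = [8.60, 17.20, 43.00, 17.20]
χ² = (28−8.60)²/8.60 + (23−17.20)²/17.20 + (17−43.00)²/43.00 + (18−17.20)²/17.20 = 61.4767
df = 3
p-value (upper-tail) = 0.00000
At α=0.05: p < α → reject H₀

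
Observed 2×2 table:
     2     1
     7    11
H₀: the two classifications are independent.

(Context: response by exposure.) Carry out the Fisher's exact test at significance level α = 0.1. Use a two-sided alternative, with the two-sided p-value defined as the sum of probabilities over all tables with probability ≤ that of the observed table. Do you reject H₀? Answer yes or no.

reject H₀: no

Margins: r₁=3, r₂=18, c₁=9, c₂=12, n=21
p_obs = C(3,2)·C(18,7)/C(21,9); sum pmf over tables with pmf ≤ p_obs
p-value (two-sided) = 0.55338
At α=0.1: p ≥ α → fail to reject H₀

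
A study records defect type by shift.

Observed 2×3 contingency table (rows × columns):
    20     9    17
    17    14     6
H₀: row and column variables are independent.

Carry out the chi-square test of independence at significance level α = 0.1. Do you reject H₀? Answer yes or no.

Row totals [46, 37], col totals [37, 23, 23], n=83
χ² = (20−20.51)²/20.51 + (9−12.75)²/12.75 + (17−12.75)²/12.75 + (17−16.49)²/16.49 + (14−10.25)²/10.25 + (6−10.25)²/10.25 = 5.6820
df = 2
p-value (upper-tail) = 0.05837
At α=0.1: p < α → reject H₀

reject H₀: yes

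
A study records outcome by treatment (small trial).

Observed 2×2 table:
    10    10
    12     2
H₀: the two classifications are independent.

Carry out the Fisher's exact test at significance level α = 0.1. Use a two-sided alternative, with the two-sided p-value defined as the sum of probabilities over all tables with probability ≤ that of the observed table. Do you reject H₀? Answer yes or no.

reject H₀: yes

Margins: r₁=20, r₂=14, c₁=22, c₂=12, n=34
p_obs = C(20,10)·C(14,12)/C(34,22); sum pmf over tables with pmf ≤ p_obs
p-value (two-sided) = 0.06623
At α=0.1: p < α → reject H₀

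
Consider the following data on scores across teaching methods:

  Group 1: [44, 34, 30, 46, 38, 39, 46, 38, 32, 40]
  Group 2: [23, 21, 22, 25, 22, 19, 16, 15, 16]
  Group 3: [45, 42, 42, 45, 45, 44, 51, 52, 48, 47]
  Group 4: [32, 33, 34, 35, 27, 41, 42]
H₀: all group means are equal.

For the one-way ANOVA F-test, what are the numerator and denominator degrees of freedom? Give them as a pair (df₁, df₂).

degrees of freedom = [3, 32]

k = 4 groups, N = 36 total
df = (k−1, N−k) = (4−1, 36−4) = (3, 32)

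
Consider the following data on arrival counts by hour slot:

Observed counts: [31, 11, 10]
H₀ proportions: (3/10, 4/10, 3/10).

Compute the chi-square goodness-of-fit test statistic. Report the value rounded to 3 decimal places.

n = 52; E_i = n·p_i = [15.60, 20.80, 15.60]
χ² = (31−15.60)²/15.60 + (11−20.80)²/20.80 + (10−15.60)²/15.60 = 21.8301
df = 2

test statistic = 21.830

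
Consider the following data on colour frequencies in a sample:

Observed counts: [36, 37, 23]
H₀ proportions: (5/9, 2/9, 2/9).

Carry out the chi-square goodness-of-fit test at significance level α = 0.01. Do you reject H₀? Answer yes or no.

n = 96; E_i = n·p_i = [53.33, 21.33, 21.33]
χ² = (36−53.33)²/53.33 + (37−21.33)²/21.33 + (23−21.33)²/21.33 = 17.2688
df = 2
p-value (upper-tail) = 0.00018
At α=0.01: p < α → reject H₀

reject H₀: yes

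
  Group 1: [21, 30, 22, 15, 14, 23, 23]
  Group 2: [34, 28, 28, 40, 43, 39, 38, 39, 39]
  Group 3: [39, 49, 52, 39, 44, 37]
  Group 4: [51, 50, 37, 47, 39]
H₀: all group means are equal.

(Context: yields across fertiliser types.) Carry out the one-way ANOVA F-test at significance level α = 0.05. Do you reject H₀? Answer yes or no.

reject H₀: yes

Group means [21.14, 36.44, 43.33, 44.80], grand mean 35.556
SSB = Σnᵢ(x̄ᵢ−x̄)² = 2251.454; SSW = ΣΣ(x−x̄ᵢ)² = 751.213
MSB = 2251.454/3 = 750.4847; MSW = 751.213/23 = 32.6614
F = MSB/MSW = 22.9777
df = (3, 23)
p-value (upper-tail) = 0.00000
At α=0.05: p < α → reject H₀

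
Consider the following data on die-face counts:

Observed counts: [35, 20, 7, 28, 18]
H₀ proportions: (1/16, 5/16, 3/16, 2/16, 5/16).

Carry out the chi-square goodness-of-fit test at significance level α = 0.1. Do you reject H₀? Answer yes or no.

n = 108; E_i = n·p_i = [6.75, 33.75, 20.25, 13.50, 33.75]
χ² = (35−6.75)²/6.75 + (20−33.75)²/33.75 + (7−20.25)²/20.25 + (28−13.50)²/13.50 + (18−33.75)²/33.75 = 155.4272
df = 4
p-value (upper-tail) = 0.00000
At α=0.1: p < α → reject H₀

reject H₀: yes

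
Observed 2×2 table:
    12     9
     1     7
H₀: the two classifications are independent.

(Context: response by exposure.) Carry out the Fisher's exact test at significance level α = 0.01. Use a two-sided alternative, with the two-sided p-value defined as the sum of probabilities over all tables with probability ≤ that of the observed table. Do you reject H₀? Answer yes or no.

Margins: r₁=21, r₂=8, c₁=13, c₂=16, n=29
p_obs = C(21,12)·C(8,1)/C(29,13); sum pmf over tables with pmf ≤ p_obs
p-value (two-sided) = 0.04434
At α=0.01: p ≥ α → fail to reject H₀

reject H₀: no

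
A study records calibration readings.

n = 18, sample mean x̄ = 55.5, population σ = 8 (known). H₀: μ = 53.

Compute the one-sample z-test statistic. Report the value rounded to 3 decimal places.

SE = σ/√n = 8/√18 = 1.8856
z = (x̄−μ₀)/SE = (55.5−53)/1.8856 = 1.3258

test statistic = 1.326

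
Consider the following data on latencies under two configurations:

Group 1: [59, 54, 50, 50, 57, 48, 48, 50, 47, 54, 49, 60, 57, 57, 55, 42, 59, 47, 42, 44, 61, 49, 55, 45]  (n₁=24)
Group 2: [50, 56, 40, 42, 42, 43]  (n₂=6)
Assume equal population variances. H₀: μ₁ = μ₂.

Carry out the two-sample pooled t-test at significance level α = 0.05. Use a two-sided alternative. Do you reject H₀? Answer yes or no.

x̄₁=51.625, s₁=5.770, n₁=24
x̄₂=45.500, s₂=6.189, n₂=6
s_p² = [23·5.770² + 5·6.189²]/28 = 34.1830
SE = √(s_p²·(1/24+1/6)) = 2.6686
t = (51.625−45.500)/2.6686 = 2.2952
df = 28
p-value (two-sided) = 0.02942
At α=0.05: p < α → reject H₀

reject H₀: yes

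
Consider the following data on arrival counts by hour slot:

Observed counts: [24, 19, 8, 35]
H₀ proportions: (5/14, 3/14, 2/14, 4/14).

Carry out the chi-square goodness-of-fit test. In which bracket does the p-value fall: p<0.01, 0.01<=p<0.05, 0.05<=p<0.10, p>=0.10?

n = 86; E_i = n·p_i = [30.71, 18.43, 12.29, 24.57]
χ² = (24−30.71)²/30.71 + (19−18.43)²/18.43 + (8−12.29)²/12.29 + (35−24.57)²/24.57 = 7.4066
df = 3
p-value (upper-tail) = 0.06001
→ bracket: 0.05<=p<0.10

p-value bracket: 0.05<=p<0.10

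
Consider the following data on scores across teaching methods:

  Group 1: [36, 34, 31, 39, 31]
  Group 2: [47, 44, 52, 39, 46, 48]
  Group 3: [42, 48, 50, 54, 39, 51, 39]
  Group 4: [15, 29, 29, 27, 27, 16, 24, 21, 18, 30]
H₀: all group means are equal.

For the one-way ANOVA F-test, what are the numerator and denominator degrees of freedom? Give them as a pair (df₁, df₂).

k = 4 groups, N = 28 total
df = (k−1, N−k) = (4−1, 28−4) = (3, 24)

degrees of freedom = [3, 24]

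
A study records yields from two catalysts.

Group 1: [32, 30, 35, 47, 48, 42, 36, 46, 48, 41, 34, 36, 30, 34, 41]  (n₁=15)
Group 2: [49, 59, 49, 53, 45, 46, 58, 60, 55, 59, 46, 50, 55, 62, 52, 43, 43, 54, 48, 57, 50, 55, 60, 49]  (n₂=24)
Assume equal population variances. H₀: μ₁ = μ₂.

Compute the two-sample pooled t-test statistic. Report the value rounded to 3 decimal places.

x̄₁=38.667, s₁=6.466, n₁=15
x̄₂=52.375, s₂=5.709, n₂=24
s_p² = [14·6.466² + 23·5.709²]/37 = 36.0800
SE = √(s_p²·(1/15+1/24)) = 1.9770
t = (38.667−52.375)/1.9770 = -6.9338
df = 37

test statistic = -6.934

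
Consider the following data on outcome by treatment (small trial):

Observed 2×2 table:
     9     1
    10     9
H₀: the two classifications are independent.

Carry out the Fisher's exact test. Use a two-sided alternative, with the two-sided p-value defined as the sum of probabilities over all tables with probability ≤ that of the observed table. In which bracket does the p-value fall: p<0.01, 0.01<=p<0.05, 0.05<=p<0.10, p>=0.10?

p-value bracket: 0.05<=p<0.10

Margins: r₁=10, r₂=19, c₁=19, c₂=10, n=29
p_obs = C(10,9)·C(19,10)/C(29,19); sum pmf over tables with pmf ≤ p_obs
p-value (two-sided) = 0.09757
→ bracket: 0.05<=p<0.10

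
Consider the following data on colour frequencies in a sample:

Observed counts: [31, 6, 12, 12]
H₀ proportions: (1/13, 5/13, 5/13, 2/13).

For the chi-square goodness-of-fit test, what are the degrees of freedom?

df = k − 1 = 4 − 1 = 3

degrees of freedom = 3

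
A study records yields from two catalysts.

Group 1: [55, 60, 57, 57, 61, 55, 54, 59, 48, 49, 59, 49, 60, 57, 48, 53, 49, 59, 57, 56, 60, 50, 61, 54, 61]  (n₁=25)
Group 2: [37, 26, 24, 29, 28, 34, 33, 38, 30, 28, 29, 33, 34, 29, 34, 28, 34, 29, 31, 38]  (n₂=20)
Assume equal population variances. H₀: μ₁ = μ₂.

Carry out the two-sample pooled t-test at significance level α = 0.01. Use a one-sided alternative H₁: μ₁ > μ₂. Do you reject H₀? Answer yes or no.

x̄₁=55.520, s₁=4.464, n₁=25
x̄₂=31.300, s₂=3.935, n₂=20
s_p² = [24·4.464² + 19·3.935²]/43 = 17.9637
SE = √(s_p²·(1/25+1/20)) = 1.2715
t = (55.520−31.300)/1.2715 = 19.0482
df = 43
p-value (one-sided, H₁ greater) = 0.00000
At α=0.01: p < α → reject H₀

reject H₀: yes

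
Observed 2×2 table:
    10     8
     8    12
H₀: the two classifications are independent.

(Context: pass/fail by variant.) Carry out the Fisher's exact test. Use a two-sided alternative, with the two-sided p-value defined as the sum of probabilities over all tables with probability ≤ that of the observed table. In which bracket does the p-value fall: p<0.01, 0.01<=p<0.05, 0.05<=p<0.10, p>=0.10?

Margins: r₁=18, r₂=20, c₁=18, c₂=20, n=38
p_obs = C(18,10)·C(20,8)/C(38,18); sum pmf over tables with pmf ≤ p_obs
p-value (two-sided) = 0.51603
→ bracket: p>=0.10

p-value bracket: p>=0.10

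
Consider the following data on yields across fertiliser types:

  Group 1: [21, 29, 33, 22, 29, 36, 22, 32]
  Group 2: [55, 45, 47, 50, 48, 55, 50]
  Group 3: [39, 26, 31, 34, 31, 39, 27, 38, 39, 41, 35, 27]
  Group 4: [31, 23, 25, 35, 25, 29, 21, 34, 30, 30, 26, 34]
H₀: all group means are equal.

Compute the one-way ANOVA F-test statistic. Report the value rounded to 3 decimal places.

Group means [28.00, 50.00, 33.92, 28.58], grand mean 33.949
SSB = Σnᵢ(x̄ᵢ−x̄)² = 2432.064; SSW = ΣΣ(x−x̄ᵢ)² = 867.833
MSB = 2432.064/3 = 810.6880; MSW = 867.833/35 = 24.7952
F = MSB/MSW = 32.6953
df = (3, 35)

test statistic = 32.695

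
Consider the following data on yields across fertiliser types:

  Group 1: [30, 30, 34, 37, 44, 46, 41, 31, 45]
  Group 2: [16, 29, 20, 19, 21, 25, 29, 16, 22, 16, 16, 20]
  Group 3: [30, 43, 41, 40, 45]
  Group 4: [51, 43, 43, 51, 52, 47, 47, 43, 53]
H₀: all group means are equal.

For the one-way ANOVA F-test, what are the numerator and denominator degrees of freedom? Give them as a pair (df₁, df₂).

degrees of freedom = [3, 31]

k = 4 groups, N = 35 total
df = (k−1, N−k) = (4−1, 35−4) = (3, 31)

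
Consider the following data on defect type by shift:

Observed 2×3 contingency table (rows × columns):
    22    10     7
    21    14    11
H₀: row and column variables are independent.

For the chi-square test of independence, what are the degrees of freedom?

df = (r−1)(c−1) = (2−1)·(3−1) = 2

degrees of freedom = 2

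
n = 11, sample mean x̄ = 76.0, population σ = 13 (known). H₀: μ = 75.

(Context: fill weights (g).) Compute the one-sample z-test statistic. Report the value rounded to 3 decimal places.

test statistic = 0.255

SE = σ/√n = 13/√11 = 3.9196
z = (x̄−μ₀)/SE = (76.0−75)/3.9196 = 0.2551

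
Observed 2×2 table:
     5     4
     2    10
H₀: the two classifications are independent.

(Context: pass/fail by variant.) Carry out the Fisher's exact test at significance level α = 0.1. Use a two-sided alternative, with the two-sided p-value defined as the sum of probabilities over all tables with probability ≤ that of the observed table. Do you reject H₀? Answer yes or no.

reject H₀: no

Margins: r₁=9, r₂=12, c₁=7, c₂=14, n=21
p_obs = C(9,5)·C(12,2)/C(21,7); sum pmf over tables with pmf ≤ p_obs
p-value (two-sided) = 0.15882
At α=0.1: p ≥ α → fail to reject H₀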